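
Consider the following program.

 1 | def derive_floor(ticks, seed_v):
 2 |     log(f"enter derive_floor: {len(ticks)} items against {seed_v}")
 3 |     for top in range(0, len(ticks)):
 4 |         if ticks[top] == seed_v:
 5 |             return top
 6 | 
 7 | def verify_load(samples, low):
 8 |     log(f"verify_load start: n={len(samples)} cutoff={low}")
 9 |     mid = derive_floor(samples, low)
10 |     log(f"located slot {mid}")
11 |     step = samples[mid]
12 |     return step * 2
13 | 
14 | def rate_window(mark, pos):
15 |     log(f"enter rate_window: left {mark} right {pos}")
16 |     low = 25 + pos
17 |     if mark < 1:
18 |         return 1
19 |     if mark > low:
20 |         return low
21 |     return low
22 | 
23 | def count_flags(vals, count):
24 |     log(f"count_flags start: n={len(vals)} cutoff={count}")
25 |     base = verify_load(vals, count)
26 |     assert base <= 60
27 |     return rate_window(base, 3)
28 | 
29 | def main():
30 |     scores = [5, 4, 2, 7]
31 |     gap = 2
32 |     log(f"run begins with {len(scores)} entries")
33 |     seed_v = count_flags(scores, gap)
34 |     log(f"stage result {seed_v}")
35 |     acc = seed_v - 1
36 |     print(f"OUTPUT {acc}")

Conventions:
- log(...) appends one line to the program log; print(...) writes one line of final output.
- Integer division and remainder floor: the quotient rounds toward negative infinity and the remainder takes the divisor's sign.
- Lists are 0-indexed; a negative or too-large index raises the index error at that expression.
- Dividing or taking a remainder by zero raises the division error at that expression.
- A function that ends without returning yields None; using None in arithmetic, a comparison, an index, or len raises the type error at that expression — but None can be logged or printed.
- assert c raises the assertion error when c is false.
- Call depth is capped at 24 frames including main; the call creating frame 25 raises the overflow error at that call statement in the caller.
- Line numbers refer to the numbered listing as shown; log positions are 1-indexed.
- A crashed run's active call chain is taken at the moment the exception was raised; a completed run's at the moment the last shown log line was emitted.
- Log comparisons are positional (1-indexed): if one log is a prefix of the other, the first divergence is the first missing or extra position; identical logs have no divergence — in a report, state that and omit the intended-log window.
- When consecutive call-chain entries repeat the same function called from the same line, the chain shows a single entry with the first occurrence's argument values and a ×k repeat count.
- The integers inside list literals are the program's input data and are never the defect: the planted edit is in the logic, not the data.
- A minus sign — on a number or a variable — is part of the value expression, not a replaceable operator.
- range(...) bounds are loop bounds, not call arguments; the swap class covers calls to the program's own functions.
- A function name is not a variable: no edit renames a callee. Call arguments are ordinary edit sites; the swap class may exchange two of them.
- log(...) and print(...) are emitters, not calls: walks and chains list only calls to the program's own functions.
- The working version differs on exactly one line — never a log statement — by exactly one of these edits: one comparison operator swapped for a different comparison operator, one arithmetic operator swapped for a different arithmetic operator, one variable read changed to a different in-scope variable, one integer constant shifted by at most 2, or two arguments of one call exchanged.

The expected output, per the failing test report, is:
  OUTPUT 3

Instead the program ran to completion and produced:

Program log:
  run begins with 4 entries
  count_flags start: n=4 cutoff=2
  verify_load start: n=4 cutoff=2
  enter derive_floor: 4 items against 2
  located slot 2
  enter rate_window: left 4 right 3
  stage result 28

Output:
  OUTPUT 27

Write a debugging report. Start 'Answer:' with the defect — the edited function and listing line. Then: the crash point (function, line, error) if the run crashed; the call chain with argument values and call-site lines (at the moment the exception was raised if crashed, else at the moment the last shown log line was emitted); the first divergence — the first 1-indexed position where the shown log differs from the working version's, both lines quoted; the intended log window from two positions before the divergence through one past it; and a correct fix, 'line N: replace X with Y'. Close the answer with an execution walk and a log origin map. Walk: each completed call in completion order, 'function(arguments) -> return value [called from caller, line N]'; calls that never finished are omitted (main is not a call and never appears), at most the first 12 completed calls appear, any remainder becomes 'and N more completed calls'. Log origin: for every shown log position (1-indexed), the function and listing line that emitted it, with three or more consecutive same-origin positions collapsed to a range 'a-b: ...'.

Answer: the defect is in rate_window at line 21.
The tell: The log first diverges at position 7: the faulty run prints 'stage result 28' where the working version prints 'stage result 4'.
Call chain: main.
First divergence: at position 7 the run shows 'stage result 28' where the working version logs 'stage result 4'.
Intended log window:
  5: located slot 2
  6: enter rate_window: left 4 right 3
  7: stage result 4
Execution walk:
  derive_floor([5, 4, 2, 7], 2) -> 2  [called from verify_load, line 9]
  verify_load([5, 4, 2, 7], 2) -> 4  [called from count_flags, line 25]
  rate_window(4, 3) -> 28  [called from count_flags, line 27]
  count_flags([5, 4, 2, 7], 2) -> 28  [called from main, line 33]
Origin of each log line:
  1: from main, line 32
  2: from count_flags, line 24
  3: from verify_load, line 8
  4: from derive_floor, line 2
  5: from verify_load, line 10
  6: from rate_window, line 15
  7: from main, line 34
A correct fix: line 21: replace `low` with `mark`.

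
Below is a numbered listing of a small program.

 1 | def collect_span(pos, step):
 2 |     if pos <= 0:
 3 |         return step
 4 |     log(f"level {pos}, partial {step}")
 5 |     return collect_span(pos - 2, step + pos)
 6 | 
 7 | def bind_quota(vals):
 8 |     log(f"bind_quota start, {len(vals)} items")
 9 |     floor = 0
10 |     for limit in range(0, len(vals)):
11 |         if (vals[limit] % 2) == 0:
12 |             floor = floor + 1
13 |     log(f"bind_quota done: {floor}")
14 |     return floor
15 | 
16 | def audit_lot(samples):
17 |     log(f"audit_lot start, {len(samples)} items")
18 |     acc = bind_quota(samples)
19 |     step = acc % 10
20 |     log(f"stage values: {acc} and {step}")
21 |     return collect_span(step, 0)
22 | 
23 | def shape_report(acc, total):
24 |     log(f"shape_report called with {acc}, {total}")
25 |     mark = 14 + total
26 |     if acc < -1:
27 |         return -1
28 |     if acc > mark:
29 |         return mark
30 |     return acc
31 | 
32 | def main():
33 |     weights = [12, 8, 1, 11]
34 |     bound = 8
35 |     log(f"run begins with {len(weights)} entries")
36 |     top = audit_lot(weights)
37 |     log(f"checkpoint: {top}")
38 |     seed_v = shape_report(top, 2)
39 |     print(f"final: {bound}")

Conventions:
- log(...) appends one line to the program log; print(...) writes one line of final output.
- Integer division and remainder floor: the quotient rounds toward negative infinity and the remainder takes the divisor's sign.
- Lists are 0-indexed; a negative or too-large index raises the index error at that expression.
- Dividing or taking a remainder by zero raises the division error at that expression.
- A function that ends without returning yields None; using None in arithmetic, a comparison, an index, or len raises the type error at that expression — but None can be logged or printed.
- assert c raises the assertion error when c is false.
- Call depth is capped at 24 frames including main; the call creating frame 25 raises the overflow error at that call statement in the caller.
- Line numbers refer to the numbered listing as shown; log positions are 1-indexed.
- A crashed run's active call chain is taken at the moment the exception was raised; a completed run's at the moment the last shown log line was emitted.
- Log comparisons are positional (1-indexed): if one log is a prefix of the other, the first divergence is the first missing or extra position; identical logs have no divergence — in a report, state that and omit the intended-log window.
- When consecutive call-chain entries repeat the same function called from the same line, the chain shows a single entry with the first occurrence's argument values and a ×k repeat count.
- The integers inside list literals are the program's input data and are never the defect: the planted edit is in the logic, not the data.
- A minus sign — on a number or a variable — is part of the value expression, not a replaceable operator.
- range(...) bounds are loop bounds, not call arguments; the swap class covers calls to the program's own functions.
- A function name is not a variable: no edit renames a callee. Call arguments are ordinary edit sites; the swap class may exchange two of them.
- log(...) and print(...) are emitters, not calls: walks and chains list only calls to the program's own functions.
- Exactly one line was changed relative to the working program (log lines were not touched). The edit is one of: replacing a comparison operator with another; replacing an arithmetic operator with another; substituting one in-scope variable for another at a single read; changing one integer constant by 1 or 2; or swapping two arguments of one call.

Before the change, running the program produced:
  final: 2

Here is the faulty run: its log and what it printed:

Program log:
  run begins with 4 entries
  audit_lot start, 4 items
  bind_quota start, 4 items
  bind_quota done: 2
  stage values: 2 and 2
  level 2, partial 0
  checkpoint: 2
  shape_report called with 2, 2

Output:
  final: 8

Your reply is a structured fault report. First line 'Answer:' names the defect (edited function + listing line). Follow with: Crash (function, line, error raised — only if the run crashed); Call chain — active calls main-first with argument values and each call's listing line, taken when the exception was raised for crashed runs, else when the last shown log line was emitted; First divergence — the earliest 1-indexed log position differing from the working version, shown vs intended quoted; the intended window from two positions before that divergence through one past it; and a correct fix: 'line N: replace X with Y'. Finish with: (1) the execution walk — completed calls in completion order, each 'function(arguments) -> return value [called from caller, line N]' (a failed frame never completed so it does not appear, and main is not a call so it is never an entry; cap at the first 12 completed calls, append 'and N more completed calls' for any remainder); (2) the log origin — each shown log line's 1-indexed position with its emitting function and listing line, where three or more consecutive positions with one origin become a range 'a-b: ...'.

Answer: the defect is in main at line 39.
Key observation: The logs agree in full; only the final output differs.
Call chain: main -> shape_report(2, 2) (called at line 38).
First divergence: none (the log streams are identical).
Execution walk:
  bind_quota([12, 8, 1, 11]) -> 2  [called from audit_lot, line 18]
  collect_span(0, 2) -> 2  [called from collect_span, line 5]
  collect_span(2, 0) -> 2  [called from audit_lot, line 21]
  audit_lot([12, 8, 1, 11]) -> 2  [called from main, line 36]
  shape_report(2, 2) -> 2  [called from main, line 38]
Log origin:
  1: from main, line 35
  2: from audit_lot, line 17
  3: from bind_quota, line 8
  4: from bind_quota, line 13
  5: from audit_lot, line 20
  6: from collect_span, line 4
  7: from main, line 37
  8: from shape_report, line 24
A correct fix: line 39: replace `bound` with `seed_v`.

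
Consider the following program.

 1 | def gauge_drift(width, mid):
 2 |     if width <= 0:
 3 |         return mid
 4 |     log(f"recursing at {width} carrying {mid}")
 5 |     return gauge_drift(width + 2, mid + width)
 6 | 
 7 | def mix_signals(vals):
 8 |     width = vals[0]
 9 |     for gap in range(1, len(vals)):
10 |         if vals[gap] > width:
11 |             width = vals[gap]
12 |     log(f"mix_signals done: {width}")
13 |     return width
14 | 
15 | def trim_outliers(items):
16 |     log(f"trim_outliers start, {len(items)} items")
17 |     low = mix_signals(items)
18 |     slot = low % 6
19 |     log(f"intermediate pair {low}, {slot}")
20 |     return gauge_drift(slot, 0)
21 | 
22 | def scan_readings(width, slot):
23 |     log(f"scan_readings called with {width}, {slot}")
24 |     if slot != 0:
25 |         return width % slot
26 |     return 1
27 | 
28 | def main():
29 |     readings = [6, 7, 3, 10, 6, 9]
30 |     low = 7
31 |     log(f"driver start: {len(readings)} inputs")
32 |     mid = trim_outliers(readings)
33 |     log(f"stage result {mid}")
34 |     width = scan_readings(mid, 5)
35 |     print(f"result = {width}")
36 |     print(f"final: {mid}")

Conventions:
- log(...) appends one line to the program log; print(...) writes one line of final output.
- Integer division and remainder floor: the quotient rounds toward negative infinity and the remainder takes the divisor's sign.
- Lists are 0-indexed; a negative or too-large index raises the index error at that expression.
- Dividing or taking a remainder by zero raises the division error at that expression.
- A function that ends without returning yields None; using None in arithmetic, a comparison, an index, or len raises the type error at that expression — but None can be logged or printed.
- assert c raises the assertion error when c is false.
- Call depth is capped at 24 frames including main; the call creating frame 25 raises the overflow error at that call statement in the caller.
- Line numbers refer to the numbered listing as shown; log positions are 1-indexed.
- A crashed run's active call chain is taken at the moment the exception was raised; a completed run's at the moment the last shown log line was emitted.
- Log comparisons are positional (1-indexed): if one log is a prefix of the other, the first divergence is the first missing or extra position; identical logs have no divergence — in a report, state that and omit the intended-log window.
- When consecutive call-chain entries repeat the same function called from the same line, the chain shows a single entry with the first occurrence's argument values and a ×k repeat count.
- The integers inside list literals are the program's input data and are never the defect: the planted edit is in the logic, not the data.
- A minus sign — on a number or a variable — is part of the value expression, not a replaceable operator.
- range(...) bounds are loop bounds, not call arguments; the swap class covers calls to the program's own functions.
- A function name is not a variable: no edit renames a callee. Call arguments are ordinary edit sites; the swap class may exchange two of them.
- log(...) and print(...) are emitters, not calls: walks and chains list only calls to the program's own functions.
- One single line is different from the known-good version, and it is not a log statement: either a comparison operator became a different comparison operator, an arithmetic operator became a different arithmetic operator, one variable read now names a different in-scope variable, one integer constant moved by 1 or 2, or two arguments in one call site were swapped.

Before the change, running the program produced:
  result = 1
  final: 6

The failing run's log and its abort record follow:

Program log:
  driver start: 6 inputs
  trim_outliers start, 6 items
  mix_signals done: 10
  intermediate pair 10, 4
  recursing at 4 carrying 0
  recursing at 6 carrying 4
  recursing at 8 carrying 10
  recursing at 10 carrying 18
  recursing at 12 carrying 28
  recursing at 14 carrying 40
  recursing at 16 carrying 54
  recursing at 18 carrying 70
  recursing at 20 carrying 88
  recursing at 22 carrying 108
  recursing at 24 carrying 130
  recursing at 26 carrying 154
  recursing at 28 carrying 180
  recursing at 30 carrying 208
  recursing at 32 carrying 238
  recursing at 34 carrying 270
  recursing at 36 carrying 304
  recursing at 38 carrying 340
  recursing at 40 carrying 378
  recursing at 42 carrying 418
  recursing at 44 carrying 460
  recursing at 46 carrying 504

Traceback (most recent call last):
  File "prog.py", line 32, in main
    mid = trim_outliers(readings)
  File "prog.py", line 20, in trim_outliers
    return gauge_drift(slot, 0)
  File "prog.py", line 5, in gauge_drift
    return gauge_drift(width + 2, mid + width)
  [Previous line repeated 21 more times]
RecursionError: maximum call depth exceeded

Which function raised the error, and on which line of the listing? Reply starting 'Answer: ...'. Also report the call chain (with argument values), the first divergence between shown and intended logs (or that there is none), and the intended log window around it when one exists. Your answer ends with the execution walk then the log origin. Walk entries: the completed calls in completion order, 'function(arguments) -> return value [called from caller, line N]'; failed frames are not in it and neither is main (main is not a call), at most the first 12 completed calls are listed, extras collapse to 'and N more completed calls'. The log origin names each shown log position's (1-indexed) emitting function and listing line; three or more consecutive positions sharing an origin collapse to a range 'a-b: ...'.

Answer: the error was raised in gauge_drift, line 5.
Key fact: The log first diverges at position 6: the faulty run prints 'recursing at 6 carrying 4' where the working version prints 'recursing at 2 carrying 4'.
Call chain: main -> trim_outliers([6, 7, 3, 10, 6, 9]) (called at line 32) -> gauge_drift(4, 0) (called at line 20) -> gauge_drift(6, 4) (called at line 5) ×21.
First divergence: at position 6 the run shows 'recursing at 6 carrying 4' where the working version logs 'recursing at 2 carrying 4'.
Intended log window:
  4: intermediate pair 10, 4
  5: recursing at 4 carrying 0
  6: recursing at 2 carrying 4
  7: stage result 6
Execution walk:
  mix_signals([6, 7, 3, 10, 6, 9]) -> 10  [called from trim_outliers, line 17]
Log origin:
  1 — main, line 31
  2 — trim_outliers, line 16
  3 — mix_signals, line 12
  4 — trim_outliers, line 19
  5-26 — gauge_drift, line 4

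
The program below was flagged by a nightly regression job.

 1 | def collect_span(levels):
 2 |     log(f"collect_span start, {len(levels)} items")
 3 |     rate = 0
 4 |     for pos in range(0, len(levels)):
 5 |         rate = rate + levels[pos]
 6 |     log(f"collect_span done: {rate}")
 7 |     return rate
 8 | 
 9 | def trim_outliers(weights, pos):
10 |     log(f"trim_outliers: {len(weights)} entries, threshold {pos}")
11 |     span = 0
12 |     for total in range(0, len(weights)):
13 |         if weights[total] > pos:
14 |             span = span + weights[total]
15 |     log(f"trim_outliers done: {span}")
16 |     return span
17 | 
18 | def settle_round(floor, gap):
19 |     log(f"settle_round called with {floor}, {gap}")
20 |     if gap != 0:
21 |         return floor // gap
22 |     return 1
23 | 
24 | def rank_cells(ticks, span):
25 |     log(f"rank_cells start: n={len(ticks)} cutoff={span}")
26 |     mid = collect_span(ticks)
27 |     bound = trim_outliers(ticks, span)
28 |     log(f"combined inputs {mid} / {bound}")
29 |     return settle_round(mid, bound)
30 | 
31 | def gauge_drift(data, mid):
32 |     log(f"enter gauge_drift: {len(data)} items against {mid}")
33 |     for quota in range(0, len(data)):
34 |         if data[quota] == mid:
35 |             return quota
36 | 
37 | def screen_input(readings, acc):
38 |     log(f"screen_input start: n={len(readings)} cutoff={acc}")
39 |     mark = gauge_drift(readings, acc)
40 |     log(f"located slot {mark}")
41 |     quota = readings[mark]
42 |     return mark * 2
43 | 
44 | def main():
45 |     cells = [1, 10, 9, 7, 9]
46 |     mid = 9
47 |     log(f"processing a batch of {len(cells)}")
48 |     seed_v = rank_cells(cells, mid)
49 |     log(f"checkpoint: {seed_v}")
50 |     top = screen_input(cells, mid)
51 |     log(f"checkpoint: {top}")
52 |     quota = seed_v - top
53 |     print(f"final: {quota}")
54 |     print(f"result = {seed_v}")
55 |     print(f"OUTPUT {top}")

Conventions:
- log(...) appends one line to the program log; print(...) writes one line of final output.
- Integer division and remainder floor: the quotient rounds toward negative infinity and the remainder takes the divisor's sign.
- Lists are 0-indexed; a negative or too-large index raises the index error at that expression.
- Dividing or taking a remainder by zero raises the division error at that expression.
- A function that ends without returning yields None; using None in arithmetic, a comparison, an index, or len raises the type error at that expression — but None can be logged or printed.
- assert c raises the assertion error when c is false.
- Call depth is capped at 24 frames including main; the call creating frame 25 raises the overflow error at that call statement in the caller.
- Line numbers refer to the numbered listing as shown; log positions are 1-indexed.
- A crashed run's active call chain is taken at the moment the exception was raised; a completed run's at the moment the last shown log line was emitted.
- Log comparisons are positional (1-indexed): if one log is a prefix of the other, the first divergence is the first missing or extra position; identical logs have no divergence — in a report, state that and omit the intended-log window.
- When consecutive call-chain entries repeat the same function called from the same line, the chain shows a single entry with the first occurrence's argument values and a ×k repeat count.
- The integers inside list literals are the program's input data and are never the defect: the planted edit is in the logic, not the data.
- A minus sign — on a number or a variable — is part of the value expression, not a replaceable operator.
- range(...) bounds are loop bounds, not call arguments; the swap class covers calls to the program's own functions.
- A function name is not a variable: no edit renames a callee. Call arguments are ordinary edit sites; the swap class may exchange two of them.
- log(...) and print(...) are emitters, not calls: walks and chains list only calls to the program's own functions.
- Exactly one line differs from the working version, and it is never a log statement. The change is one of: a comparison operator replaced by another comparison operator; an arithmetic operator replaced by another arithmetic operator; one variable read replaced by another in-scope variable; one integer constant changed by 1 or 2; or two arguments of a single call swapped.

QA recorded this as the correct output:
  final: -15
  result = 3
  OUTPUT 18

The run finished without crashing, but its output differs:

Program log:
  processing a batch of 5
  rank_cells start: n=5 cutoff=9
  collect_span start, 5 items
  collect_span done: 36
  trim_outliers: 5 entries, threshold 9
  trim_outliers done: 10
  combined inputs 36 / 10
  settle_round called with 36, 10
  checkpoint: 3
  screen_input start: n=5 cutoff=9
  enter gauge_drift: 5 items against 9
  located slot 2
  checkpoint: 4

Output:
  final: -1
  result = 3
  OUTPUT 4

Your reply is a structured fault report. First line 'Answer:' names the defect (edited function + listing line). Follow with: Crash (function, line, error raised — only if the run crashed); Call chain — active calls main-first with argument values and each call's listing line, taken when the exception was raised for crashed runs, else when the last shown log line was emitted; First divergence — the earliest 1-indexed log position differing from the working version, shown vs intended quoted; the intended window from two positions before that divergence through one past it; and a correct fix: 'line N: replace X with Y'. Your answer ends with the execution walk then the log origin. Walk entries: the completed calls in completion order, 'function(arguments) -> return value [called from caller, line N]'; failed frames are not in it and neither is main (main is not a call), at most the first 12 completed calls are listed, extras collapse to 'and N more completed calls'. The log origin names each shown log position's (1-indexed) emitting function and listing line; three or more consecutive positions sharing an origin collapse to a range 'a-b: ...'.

Answer: the defect is in screen_input at line 42.
Key fact: Everything matches until log position 13, which reads 'checkpoint: 4' in place of 'checkpoint: 18'.
Call chain: main.
First divergence: position 13 — shown 'checkpoint: 4', intended 'checkpoint: 18'.
Intended log window:
  11: enter gauge_drift: 5 items against 9
  12: located slot 2
  13: checkpoint: 18
Execution walk:
  collect_span([1, 10, 9, 7, 9]) -> 36  [called from rank_cells, line 26]
  trim_outliers([1, 10, 9, 7, 9], 9) -> 10  [called from rank_cells, line 27]
  settle_round(36, 10) -> 3  [called from rank_cells, line 29]
  rank_cells([1, 10, 9, 7, 9], 9) -> 3  [called from main, line 48]
  gauge_drift([1, 10, 9, 7, 9], 9) -> 2  [called from screen_input, line 39]
  screen_input([1, 10, 9, 7, 9], 9) -> 4  [called from main, line 50]
Log line origins:
  1 — main, line 47
  2 — rank_cells, line 25
  3 — collect_span, line 2
  4 — collect_span, line 6
  5 — trim_outliers, line 10
  6 — trim_outliers, line 15
  7 — rank_cells, line 28
  8 — settle_round, line 19
  9 — main, line 49
  10 — screen_input, line 38
  11 — gauge_drift, line 32
  12 — screen_input, line 40
  13 — main, line 51
A correct fix: line 42: replace `mark` with `quota`.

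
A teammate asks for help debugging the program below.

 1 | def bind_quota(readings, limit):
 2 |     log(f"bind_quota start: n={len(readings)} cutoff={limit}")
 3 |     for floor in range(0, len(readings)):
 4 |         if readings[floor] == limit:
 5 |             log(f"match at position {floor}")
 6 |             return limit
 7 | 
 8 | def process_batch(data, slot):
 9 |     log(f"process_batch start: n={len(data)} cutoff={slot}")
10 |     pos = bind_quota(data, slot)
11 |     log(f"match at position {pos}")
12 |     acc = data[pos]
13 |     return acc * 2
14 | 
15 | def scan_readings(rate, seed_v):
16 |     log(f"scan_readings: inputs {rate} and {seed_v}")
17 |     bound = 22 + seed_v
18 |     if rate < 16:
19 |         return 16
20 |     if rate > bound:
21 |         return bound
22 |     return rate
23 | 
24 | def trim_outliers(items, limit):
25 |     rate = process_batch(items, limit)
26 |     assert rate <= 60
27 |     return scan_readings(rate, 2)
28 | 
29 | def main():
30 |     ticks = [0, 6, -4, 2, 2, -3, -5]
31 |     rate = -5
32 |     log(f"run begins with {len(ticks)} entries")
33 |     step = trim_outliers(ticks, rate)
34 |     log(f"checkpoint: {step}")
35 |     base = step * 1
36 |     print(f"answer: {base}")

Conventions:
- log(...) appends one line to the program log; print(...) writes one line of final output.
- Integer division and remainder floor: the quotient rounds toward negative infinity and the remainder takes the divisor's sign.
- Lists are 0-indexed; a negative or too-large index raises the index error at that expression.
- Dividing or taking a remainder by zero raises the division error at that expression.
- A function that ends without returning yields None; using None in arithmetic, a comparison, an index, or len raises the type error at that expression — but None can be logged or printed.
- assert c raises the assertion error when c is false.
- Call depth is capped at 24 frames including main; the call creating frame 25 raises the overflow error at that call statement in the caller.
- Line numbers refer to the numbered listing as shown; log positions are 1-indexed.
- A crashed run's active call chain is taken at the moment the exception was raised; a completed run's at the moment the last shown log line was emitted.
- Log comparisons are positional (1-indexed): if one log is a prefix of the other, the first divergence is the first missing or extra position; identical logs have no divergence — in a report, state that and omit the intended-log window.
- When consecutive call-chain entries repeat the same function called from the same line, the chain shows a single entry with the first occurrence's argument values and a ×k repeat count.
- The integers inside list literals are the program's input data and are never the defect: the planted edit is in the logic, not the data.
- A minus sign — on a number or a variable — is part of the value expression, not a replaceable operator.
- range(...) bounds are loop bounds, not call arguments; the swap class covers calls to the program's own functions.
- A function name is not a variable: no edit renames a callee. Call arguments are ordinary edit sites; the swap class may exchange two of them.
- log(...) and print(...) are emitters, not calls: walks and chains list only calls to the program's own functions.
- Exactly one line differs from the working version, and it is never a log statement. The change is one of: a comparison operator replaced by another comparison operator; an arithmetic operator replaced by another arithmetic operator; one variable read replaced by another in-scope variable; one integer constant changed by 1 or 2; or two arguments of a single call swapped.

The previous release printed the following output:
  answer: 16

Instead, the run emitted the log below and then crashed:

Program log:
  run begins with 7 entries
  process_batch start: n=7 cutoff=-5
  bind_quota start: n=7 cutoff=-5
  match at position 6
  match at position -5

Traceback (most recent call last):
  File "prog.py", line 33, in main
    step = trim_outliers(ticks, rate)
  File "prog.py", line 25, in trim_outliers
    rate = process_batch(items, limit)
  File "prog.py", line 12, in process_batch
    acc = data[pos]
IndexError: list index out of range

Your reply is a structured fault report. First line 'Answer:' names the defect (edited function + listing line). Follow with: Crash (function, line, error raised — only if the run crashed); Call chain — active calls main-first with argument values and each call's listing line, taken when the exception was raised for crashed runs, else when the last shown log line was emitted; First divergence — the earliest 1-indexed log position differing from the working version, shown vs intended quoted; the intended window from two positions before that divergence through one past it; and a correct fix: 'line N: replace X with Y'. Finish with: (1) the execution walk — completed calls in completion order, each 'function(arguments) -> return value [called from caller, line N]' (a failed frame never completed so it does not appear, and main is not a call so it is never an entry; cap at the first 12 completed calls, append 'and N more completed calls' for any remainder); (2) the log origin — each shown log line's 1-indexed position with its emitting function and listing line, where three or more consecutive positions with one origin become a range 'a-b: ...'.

Answer: the defect is in bind_quota at line 6.
Core observation: Log line 5 is where behavior first shows: 'match at position -5' appears instead of 'match at position 6'.
Crash: process_batch, line 12, IndexError.
Call chain: main -> trim_outliers([0, 6, -4, 2, 2, -3, -5], -5) (called at line 33) -> process_batch([0, 6, -4, 2, 2, -3, -5], -5) (called at line 25).
First divergence: position 5 — shown 'match at position -5', intended 'match at position 6'.
Intended log window:
  3: bind_quota start: n=7 cutoff=-5
  4: match at position 6
  5: match at position 6
  6: scan_readings: inputs -10 and 2
Execution walk:
  bind_quota([0, 6, -4, 2, 2, -3, -5], -5) -> -5  [called from process_batch, line 10]
Log line origins:
  1: from main, line 32
  2: from process_batch, line 9
  3: from bind_quota, line 2
  4: from bind_quota, line 5
  5: from process_batch, line 11
A correct fix: line 6: replace `limit` with `floor`.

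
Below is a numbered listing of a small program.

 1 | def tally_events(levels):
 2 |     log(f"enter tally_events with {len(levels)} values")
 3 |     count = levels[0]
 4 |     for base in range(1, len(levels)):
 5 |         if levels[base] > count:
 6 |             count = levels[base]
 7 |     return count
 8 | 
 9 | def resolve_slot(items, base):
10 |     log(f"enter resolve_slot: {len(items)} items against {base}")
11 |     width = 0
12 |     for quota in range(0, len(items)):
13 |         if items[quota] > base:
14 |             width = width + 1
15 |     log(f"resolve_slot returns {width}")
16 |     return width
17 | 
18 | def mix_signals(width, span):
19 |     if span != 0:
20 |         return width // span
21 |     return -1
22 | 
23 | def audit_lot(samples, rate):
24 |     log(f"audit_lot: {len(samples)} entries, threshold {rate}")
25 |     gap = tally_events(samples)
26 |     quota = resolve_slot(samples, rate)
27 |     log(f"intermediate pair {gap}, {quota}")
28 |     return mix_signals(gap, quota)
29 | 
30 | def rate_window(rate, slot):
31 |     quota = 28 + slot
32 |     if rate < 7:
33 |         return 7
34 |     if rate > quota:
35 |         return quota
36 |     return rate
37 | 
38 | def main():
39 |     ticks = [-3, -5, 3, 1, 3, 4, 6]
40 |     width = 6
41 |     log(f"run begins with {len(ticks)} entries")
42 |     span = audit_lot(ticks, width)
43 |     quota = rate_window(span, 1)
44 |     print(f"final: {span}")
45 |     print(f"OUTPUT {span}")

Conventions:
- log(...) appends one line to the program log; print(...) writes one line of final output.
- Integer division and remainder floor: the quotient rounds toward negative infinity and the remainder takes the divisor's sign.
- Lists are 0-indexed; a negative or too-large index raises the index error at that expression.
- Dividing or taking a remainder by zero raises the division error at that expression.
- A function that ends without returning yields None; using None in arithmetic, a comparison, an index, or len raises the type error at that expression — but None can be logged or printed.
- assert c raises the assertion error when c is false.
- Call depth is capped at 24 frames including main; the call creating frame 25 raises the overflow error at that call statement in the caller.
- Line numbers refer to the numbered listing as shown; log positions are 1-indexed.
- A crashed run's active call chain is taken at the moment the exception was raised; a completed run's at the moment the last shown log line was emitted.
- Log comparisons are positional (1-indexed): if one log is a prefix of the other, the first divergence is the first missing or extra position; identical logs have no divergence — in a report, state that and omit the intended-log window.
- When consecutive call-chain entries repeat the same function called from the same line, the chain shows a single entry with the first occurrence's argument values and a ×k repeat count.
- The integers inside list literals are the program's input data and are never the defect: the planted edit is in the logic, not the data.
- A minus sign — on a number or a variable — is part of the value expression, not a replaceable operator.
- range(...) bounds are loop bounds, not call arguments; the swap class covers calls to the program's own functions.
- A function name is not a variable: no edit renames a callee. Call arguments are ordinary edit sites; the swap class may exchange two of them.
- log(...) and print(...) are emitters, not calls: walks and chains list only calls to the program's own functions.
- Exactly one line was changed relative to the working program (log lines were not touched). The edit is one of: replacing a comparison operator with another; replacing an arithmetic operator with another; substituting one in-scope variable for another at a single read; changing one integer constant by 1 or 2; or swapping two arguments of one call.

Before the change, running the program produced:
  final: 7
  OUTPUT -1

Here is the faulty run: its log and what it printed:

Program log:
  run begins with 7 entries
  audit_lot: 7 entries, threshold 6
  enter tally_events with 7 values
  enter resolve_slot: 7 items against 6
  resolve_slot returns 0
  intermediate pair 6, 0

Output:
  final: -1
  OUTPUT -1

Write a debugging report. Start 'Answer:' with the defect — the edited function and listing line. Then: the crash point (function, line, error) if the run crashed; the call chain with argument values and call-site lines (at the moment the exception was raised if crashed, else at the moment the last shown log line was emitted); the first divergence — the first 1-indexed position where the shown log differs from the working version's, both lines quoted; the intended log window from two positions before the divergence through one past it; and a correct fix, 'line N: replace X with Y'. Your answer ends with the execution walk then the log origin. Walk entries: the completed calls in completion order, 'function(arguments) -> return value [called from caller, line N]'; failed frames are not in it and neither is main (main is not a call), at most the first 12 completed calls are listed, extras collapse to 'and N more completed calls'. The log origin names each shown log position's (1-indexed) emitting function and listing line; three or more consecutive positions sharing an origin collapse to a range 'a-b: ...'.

Answer: the defect is in main at line 44.
Core observation: The logs agree in full; only the final output differs.
Call chain: main -> audit_lot([-3, -5, 3, 1, 3, 4, 6], 6) (called at line 42).
First divergence: none; the two logs match at every position.
Execution walk:
  tally_events([-3, -5, 3, 1, 3, 4, 6]) -> 6  [called from audit_lot, line 25]
  resolve_slot([-3, -5, 3, 1, 3, 4, 6], 6) -> 0  [called from audit_lot, line 26]
  mix_signals(6, 0) -> -1  [called from audit_lot, line 28]
  audit_lot([-3, -5, 3, 1, 3, 4, 6], 6) -> -1  [called from main, line 42]
  rate_window(-1, 1) -> 7  [called from main, line 43]
Origin of each log line:
  1 — main, line 41
  2 — audit_lot, line 24
  3 — tally_events, line 2
  4 — resolve_slot, line 10
  5 — resolve_slot, line 15
  6 — audit_lot, line 27
A correct fix: line 44: replace `span` with `quota`.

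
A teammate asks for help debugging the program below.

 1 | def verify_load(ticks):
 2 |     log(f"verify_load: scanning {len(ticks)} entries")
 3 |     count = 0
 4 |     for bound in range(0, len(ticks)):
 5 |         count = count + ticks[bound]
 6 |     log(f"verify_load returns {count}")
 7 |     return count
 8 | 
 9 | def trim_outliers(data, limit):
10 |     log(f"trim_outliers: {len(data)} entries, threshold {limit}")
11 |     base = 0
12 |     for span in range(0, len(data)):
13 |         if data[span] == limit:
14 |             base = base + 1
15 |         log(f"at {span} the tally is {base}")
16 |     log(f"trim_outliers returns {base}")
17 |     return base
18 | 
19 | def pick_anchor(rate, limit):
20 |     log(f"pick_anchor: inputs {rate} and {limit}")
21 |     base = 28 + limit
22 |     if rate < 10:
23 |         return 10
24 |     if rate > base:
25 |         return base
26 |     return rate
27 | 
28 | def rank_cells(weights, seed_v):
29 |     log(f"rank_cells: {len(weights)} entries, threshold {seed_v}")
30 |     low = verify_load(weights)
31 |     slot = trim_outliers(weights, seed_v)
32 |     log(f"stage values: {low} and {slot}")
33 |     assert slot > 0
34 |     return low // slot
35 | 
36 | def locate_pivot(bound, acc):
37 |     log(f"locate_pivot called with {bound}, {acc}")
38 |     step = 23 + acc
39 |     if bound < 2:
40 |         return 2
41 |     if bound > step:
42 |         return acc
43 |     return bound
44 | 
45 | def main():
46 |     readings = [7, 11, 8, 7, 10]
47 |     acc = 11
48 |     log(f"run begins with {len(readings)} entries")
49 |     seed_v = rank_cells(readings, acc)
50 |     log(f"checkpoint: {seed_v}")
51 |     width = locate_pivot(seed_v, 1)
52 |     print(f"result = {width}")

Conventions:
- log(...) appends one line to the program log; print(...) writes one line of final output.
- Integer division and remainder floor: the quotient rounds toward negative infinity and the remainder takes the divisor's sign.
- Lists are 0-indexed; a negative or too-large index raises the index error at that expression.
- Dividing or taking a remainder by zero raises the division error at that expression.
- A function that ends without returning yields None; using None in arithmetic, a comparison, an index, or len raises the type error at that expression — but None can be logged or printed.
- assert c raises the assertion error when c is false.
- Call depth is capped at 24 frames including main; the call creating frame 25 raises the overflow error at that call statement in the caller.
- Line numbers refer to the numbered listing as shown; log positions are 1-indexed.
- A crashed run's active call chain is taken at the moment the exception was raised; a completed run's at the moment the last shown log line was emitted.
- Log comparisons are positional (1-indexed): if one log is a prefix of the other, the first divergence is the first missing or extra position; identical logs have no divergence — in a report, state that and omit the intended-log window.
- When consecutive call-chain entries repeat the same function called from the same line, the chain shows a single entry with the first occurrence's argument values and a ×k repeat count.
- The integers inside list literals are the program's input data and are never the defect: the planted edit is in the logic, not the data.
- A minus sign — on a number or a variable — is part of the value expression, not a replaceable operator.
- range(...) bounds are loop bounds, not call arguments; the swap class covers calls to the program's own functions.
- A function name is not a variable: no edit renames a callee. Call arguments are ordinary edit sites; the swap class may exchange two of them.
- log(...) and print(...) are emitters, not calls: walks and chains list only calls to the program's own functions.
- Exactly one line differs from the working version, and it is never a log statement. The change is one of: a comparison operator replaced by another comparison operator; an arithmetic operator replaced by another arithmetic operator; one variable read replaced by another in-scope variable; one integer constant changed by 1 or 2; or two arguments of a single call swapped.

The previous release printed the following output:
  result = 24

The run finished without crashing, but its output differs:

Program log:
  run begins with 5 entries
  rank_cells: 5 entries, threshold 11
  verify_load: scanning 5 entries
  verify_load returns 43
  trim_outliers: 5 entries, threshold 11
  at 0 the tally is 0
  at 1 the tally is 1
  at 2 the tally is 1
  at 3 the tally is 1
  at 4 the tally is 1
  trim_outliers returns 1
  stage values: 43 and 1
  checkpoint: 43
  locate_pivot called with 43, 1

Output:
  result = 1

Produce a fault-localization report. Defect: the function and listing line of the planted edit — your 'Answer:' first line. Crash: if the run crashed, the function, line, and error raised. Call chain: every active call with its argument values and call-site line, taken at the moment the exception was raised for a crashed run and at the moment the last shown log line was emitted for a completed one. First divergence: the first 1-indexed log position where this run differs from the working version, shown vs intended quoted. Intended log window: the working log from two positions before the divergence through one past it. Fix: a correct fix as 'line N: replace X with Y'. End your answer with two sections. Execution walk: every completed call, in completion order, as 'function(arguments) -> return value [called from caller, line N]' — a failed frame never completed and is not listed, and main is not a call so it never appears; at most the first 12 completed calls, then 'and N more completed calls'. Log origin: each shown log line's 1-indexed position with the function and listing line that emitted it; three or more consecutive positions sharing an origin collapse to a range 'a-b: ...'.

Answer: the defect is in locate_pivot at line 42.
Core observation: The logs agree in full; only the final output differs.
Call chain: main -> locate_pivot(43, 1) (called at line 51).
First divergence: none; the two logs match at every position.
Execution walk:
  verify_load([7, 11, 8, 7, 10]) -> 43  [called from rank_cells, line 30]
  trim_outliers([7, 11, 8, 7, 10], 11) -> 1  [called from rank_cells, line 31]
  rank_cells([7, 11, 8, 7, 10], 11) -> 43  [called from main, line 49]
  locate_pivot(43, 1) -> 1  [called from main, line 51]
Origin of each log line:
  1: from main, line 48
  2: from rank_cells, line 29
  3: from verify_load, line 2
  4: from verify_load, line 6
  5: from trim_outliers, line 10
  6-10: from trim_outliers, line 15
  11: from trim_outliers, line 16
  12: from rank_cells, line 32
  13: from main, line 50
  14: from locate_pivot, line 37
A correct fix: line 42: replace `acc` with `step`.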